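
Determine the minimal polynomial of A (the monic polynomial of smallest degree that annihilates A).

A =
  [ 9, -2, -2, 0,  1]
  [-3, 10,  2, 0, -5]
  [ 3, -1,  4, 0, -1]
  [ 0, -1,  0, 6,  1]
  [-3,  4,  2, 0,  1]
x^3 - 18*x^2 + 108*x - 216

The characteristic polynomial is χ_A(x) = (x - 6)^5, so the eigenvalues are known. The minimal polynomial is
  m_A(x) = Π_λ (x − λ)^{k_λ}
where k_λ is the size of the *largest* Jordan block for λ (equivalently, the smallest k with (A − λI)^k v = 0 for every generalised eigenvector v of λ).

  λ = 6: largest Jordan block has size 3, contributing (x − 6)^3

So m_A(x) = (x - 6)^3 = x^3 - 18*x^2 + 108*x - 216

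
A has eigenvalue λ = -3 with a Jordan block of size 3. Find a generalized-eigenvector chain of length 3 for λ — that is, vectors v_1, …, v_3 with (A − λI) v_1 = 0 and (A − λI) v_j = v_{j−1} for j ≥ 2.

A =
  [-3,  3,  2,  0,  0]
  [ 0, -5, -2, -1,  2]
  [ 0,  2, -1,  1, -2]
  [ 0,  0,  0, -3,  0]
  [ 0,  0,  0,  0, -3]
A Jordan chain for λ = -3 of length 3:
v_1 = (-2, 0, 0, 0, 0)ᵀ
v_2 = (3, -2, 2, 0, 0)ᵀ
v_3 = (0, 1, 0, 0, 0)ᵀ

Let N = A − (-3)·I. We want v_3 with N^3 v_3 = 0 but N^2 v_3 ≠ 0; then v_{j-1} := N · v_j for j = 3, …, 2.

Pick v_3 = (0, 1, 0, 0, 0)ᵀ.
Then v_2 = N · v_3 = (3, -2, 2, 0, 0)ᵀ.
Then v_1 = N · v_2 = (-2, 0, 0, 0, 0)ᵀ.

Sanity check: (A − (-3)·I) v_1 = (0, 0, 0, 0, 0)ᵀ = 0. ✓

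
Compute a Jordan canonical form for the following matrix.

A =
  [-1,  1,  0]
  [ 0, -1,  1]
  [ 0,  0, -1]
J_3(-1)

The characteristic polynomial is
  det(x·I − A) = x^3 + 3*x^2 + 3*x + 1 = (x + 1)^3

Eigenvalues and multiplicities (the geometric multiplicity of λ is n − rank(A − λI), which equals the number of Jordan blocks for λ):
  λ = -1: algebraic multiplicity = 3, geometric multiplicity = 1

Determining the block sizes for each eigenvalue:
  λ = -1: one block (gm = 1), so the single block has size am = 3 → block sizes [3]

Assembling the blocks gives a Jordan form
J =
  [-1,  1,  0]
  [ 0, -1,  1]
  [ 0,  0, -1]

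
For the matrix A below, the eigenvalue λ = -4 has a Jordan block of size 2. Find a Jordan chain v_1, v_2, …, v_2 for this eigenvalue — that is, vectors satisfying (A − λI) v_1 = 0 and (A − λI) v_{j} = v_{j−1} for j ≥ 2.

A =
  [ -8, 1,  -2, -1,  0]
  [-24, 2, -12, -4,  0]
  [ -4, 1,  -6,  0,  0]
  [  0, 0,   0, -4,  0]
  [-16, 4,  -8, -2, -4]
A Jordan chain for λ = -4 of length 2:
v_1 = (-4, -24, -4, 0, -16)ᵀ
v_2 = (1, 0, 0, 0, 0)ᵀ

Let N = A − (-4)·I. We want v_2 with N^2 v_2 = 0 but N^1 v_2 ≠ 0; then v_{j-1} := N · v_j for j = 2, …, 2.

Pick v_2 = (1, 0, 0, 0, 0)ᵀ.
Then v_1 = N · v_2 = (-4, -24, -4, 0, -16)ᵀ.

Sanity check: (A − (-4)·I) v_1 = (0, 0, 0, 0, 0)ᵀ = 0. ✓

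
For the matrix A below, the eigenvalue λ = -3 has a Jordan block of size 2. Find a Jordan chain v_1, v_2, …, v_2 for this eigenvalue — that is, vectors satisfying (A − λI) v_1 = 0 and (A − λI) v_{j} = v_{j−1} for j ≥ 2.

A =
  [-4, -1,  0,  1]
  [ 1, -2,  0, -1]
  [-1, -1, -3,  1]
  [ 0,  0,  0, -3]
A Jordan chain for λ = -3 of length 2:
v_1 = (-1, 1, -1, 0)ᵀ
v_2 = (1, 0, 0, 0)ᵀ

Let N = A − (-3)·I. We want v_2 with N^2 v_2 = 0 but N^1 v_2 ≠ 0; then v_{j-1} := N · v_j for j = 2, …, 2.

Pick v_2 = (1, 0, 0, 0)ᵀ.
Then v_1 = N · v_2 = (-1, 1, -1, 0)ᵀ.

Sanity check: (A − (-3)·I) v_1 = (0, 0, 0, 0)ᵀ = 0. ✓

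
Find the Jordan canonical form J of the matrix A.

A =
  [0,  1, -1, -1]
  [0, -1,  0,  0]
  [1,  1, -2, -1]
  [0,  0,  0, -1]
J_2(-1) ⊕ J_1(-1) ⊕ J_1(-1)

The characteristic polynomial is
  det(x·I − A) = x^4 + 4*x^3 + 6*x^2 + 4*x + 1 = (x + 1)^4

Eigenvalues and multiplicities (the geometric multiplicity of λ is n − rank(A − λI), which equals the number of Jordan blocks for λ):
  λ = -1: algebraic multiplicity = 4, geometric multiplicity = 3

Determining the block sizes for each eigenvalue:
  λ = -1: 3 blocks summing to 4 forces exactly one block of size 2 and the rest size 1 → block sizes [2, 1, 1]

Assembling the blocks gives a Jordan form
J =
  [-1,  1,  0,  0]
  [ 0, -1,  0,  0]
  [ 0,  0, -1,  0]
  [ 0,  0,  0, -1]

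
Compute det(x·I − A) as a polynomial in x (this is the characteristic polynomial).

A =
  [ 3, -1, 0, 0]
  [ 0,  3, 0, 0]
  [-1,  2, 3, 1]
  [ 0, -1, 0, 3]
x^4 - 12*x^3 + 54*x^2 - 108*x + 81

Expanding det(x·I − A) (e.g. by cofactor expansion or by noting that A is similar to its Jordan form J, which has the same characteristic polynomial as A) gives
  χ_A(x) = x^4 - 12*x^3 + 54*x^2 - 108*x + 81
which factors as (x - 3)^4. The eigenvalues (with algebraic multiplicities) are λ = 3 with multiplicity 4.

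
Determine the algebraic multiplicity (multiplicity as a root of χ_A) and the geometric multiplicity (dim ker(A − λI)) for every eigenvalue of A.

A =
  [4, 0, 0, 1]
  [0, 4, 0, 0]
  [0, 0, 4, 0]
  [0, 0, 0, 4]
λ = 4: alg = 4, geom = 3

Step 1 — factor the characteristic polynomial to read off the algebraic multiplicities:
  χ_A(x) = (x - 4)^4

Step 2 — compute geometric multiplicities via the rank-nullity identity g(λ) = n − rank(A − λI):
  rank(A − (4)·I) = 1, so dim ker(A − (4)·I) = n − 1 = 3

Summary:
  λ = 4: algebraic multiplicity = 4, geometric multiplicity = 3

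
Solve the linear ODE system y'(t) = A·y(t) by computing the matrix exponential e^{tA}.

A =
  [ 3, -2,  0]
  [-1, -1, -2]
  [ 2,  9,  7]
e^{tA} =
  [t^2*exp(3*t) + exp(3*t), 4*t^2*exp(3*t) - 2*t*exp(3*t), 2*t^2*exp(3*t)]
  [-t*exp(3*t), -4*t*exp(3*t) + exp(3*t), -2*t*exp(3*t)]
  [-t^2*exp(3*t)/2 + 2*t*exp(3*t), -2*t^2*exp(3*t) + 9*t*exp(3*t), -t^2*exp(3*t) + 4*t*exp(3*t) + exp(3*t)]

Strategy: write A = P · J · P⁻¹ where J is a Jordan canonical form, so e^{tA} = P · e^{tJ} · P⁻¹, and e^{tJ} can be computed block-by-block.

A has Jordan form
J =
  [3, 1, 0]
  [0, 3, 1]
  [0, 0, 3]
(up to reordering of blocks).

Per-block formulas:
  For a 3×3 Jordan block J_3(3): exp(t · J_3(3)) = e^(3t)·(I + t·N + (t^2/2)·N^2), where N is the 3×3 nilpotent shift.

After assembling e^{tJ} and conjugating by P, we get:

e^{tA} =
  [t^2*exp(3*t) + exp(3*t), 4*t^2*exp(3*t) - 2*t*exp(3*t), 2*t^2*exp(3*t)]
  [-t*exp(3*t), -4*t*exp(3*t) + exp(3*t), -2*t*exp(3*t)]
  [-t^2*exp(3*t)/2 + 2*t*exp(3*t), -2*t^2*exp(3*t) + 9*t*exp(3*t), -t^2*exp(3*t) + 4*t*exp(3*t) + exp(3*t)]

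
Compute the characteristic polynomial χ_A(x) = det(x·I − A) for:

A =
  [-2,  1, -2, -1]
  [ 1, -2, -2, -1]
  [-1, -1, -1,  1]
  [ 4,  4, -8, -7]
x^4 + 12*x^3 + 54*x^2 + 108*x + 81

Expanding det(x·I − A) (e.g. by cofactor expansion or by noting that A is similar to its Jordan form J, which has the same characteristic polynomial as A) gives
  χ_A(x) = x^4 + 12*x^3 + 54*x^2 + 108*x + 81
which factors as (x + 3)^4. The eigenvalues (with algebraic multiplicities) are λ = -3 with multiplicity 4.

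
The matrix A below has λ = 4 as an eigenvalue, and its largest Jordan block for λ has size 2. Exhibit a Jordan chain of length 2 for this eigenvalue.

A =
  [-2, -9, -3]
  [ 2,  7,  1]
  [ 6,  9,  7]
A Jordan chain for λ = 4 of length 2:
v_1 = (-6, 2, 6)ᵀ
v_2 = (1, 0, 0)ᵀ

Let N = A − (4)·I. We want v_2 with N^2 v_2 = 0 but N^1 v_2 ≠ 0; then v_{j-1} := N · v_j for j = 2, …, 2.

Pick v_2 = (1, 0, 0)ᵀ.
Then v_1 = N · v_2 = (-6, 2, 6)ᵀ.

Sanity check: (A − (4)·I) v_1 = (0, 0, 0)ᵀ = 0. ✓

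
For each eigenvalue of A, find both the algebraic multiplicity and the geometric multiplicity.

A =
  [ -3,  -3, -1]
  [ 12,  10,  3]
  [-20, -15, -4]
λ = 1: alg = 3, geom = 2

Step 1 — factor the characteristic polynomial to read off the algebraic multiplicities:
  χ_A(x) = (x - 1)^3

Step 2 — compute geometric multiplicities via the rank-nullity identity g(λ) = n − rank(A − λI):
  rank(A − (1)·I) = 1, so dim ker(A − (1)·I) = n − 1 = 2

Summary:
  λ = 1: algebraic multiplicity = 3, geometric multiplicity = 2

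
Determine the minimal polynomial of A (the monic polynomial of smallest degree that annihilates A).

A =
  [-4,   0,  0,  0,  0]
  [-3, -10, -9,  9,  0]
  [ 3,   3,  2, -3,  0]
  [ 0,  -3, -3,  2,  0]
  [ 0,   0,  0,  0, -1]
x^2 + 5*x + 4

The characteristic polynomial is χ_A(x) = (x + 1)^3*(x + 4)^2, so the eigenvalues are known. The minimal polynomial is
  m_A(x) = Π_λ (x − λ)^{k_λ}
where k_λ is the size of the *largest* Jordan block for λ (equivalently, the smallest k with (A − λI)^k v = 0 for every generalised eigenvector v of λ).

  λ = -4: largest Jordan block has size 1, contributing (x + 4)
  λ = -1: largest Jordan block has size 1, contributing (x + 1)

So m_A(x) = (x + 1)*(x + 4) = x^2 + 5*x + 4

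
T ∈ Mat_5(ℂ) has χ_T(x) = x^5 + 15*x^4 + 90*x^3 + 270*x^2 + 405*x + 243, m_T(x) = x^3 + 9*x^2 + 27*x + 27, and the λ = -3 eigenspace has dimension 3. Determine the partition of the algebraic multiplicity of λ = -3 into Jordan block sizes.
Block sizes for λ = -3: [3, 1, 1]

Step 1 — from the characteristic polynomial, algebraic multiplicity of λ = -3 is 5. From dim ker(T − (-3)·I) = 3, there are exactly 3 Jordan blocks for λ = -3.
Step 2 — from the minimal polynomial, the factor (x + 3)^3 tells us the largest block for λ = -3 has size 3.
Step 3 — with total size 5, 3 blocks, and largest block 3, the block sizes (in nonincreasing order) are [3, 1, 1].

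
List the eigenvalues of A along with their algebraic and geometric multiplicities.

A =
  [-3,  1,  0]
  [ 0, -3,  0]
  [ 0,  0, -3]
λ = -3: alg = 3, geom = 2

Step 1 — factor the characteristic polynomial to read off the algebraic multiplicities:
  χ_A(x) = (x + 3)^3

Step 2 — compute geometric multiplicities via the rank-nullity identity g(λ) = n − rank(A − λI):
  rank(A − (-3)·I) = 1, so dim ker(A − (-3)·I) = n − 1 = 2

Summary:
  λ = -3: algebraic multiplicity = 3, geometric multiplicity = 2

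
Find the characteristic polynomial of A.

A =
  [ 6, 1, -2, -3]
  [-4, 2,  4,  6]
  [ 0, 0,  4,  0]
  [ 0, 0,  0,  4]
x^4 - 16*x^3 + 96*x^2 - 256*x + 256

Expanding det(x·I − A) (e.g. by cofactor expansion or by noting that A is similar to its Jordan form J, which has the same characteristic polynomial as A) gives
  χ_A(x) = x^4 - 16*x^3 + 96*x^2 - 256*x + 256
which factors as (x - 4)^4. The eigenvalues (with algebraic multiplicities) are λ = 4 with multiplicity 4.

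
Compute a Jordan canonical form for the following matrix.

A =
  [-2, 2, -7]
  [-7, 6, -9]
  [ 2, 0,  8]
J_3(4)

The characteristic polynomial is
  det(x·I − A) = x^3 - 12*x^2 + 48*x - 64 = (x - 4)^3

Eigenvalues and multiplicities (the geometric multiplicity of λ is n − rank(A − λI), which equals the number of Jordan blocks for λ):
  λ = 4: algebraic multiplicity = 3, geometric multiplicity = 1

Determining the block sizes for each eigenvalue:
  λ = 4: one block (gm = 1), so the single block has size am = 3 → block sizes [3]

Assembling the blocks gives a Jordan form
J =
  [4, 1, 0]
  [0, 4, 1]
  [0, 0, 4]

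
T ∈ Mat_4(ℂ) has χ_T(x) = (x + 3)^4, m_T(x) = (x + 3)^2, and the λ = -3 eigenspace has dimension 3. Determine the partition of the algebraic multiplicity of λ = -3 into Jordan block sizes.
Block sizes for λ = -3: [2, 1, 1]

Step 1 — from the characteristic polynomial, algebraic multiplicity of λ = -3 is 4. From dim ker(T − (-3)·I) = 3, there are exactly 3 Jordan blocks for λ = -3.
Step 2 — from the minimal polynomial, the factor (x + 3)^2 tells us the largest block for λ = -3 has size 2.
Step 3 — with total size 4, 3 blocks, and largest block 2, the block sizes (in nonincreasing order) are [2, 1, 1].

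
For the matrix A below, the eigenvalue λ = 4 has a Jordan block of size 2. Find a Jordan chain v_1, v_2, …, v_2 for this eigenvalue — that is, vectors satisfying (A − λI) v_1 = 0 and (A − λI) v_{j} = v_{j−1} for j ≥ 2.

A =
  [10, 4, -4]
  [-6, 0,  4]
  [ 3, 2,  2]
A Jordan chain for λ = 4 of length 2:
v_1 = (6, -6, 3)ᵀ
v_2 = (1, 0, 0)ᵀ

Let N = A − (4)·I. We want v_2 with N^2 v_2 = 0 but N^1 v_2 ≠ 0; then v_{j-1} := N · v_j for j = 2, …, 2.

Pick v_2 = (1, 0, 0)ᵀ.
Then v_1 = N · v_2 = (6, -6, 3)ᵀ.

Sanity check: (A − (4)·I) v_1 = (0, 0, 0)ᵀ = 0. ✓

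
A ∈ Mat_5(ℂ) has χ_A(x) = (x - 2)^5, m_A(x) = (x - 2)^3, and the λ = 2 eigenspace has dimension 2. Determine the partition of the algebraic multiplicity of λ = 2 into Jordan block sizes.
Block sizes for λ = 2: [3, 2]

Step 1 — from the characteristic polynomial, algebraic multiplicity of λ = 2 is 5. From dim ker(A − (2)·I) = 2, there are exactly 2 Jordan blocks for λ = 2.
Step 2 — from the minimal polynomial, the factor (x − 2)^3 tells us the largest block for λ = 2 has size 3.
Step 3 — with total size 5, 2 blocks, and largest block 3, the block sizes (in nonincreasing order) are [3, 2].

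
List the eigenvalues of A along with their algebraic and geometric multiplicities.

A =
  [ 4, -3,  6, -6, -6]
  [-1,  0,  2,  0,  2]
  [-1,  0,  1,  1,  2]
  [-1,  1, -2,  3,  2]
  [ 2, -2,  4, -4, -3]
λ = 1: alg = 5, geom = 3

Step 1 — factor the characteristic polynomial to read off the algebraic multiplicities:
  χ_A(x) = (x - 1)^5

Step 2 — compute geometric multiplicities via the rank-nullity identity g(λ) = n − rank(A − λI):
  rank(A − (1)·I) = 2, so dim ker(A − (1)·I) = n − 2 = 3

Summary:
  λ = 1: algebraic multiplicity = 5, geometric multiplicity = 3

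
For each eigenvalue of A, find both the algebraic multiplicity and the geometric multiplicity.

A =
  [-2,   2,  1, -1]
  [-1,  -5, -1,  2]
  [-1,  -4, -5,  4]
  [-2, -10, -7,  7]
λ = -2: alg = 3, geom = 1; λ = 1: alg = 1, geom = 1

Step 1 — factor the characteristic polynomial to read off the algebraic multiplicities:
  χ_A(x) = (x - 1)*(x + 2)^3

Step 2 — compute geometric multiplicities via the rank-nullity identity g(λ) = n − rank(A − λI):
  rank(A − (-2)·I) = 3, so dim ker(A − (-2)·I) = n − 3 = 1
  rank(A − (1)·I) = 3, so dim ker(A − (1)·I) = n − 3 = 1

Summary:
  λ = -2: algebraic multiplicity = 3, geometric multiplicity = 1
  λ = 1: algebraic multiplicity = 1, geometric multiplicity = 1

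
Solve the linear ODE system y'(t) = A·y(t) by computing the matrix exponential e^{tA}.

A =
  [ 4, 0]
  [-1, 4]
e^{tA} =
  [exp(4*t), 0]
  [-t*exp(4*t), exp(4*t)]

Strategy: write A = P · J · P⁻¹ where J is a Jordan canonical form, so e^{tA} = P · e^{tJ} · P⁻¹, and e^{tJ} can be computed block-by-block.

A has Jordan form
J =
  [4, 1]
  [0, 4]
(up to reordering of blocks).

Per-block formulas:
  For a 2×2 Jordan block J_2(4): exp(t · J_2(4)) = e^(4t)·(I + t·N), where N is the 2×2 nilpotent shift.

After assembling e^{tJ} and conjugating by P, we get:

e^{tA} =
  [exp(4*t), 0]
  [-t*exp(4*t), exp(4*t)]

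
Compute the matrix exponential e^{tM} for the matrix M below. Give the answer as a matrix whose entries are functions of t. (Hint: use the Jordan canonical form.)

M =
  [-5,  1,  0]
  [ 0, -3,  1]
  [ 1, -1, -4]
e^{tM} =
  [t^2*exp(-4*t)/2 - t*exp(-4*t) + exp(-4*t), t*exp(-4*t), t^2*exp(-4*t)/2]
  [t^2*exp(-4*t)/2, t*exp(-4*t) + exp(-4*t), t^2*exp(-4*t)/2 + t*exp(-4*t)]
  [-t^2*exp(-4*t)/2 + t*exp(-4*t), -t*exp(-4*t), -t^2*exp(-4*t)/2 + exp(-4*t)]

Strategy: write M = P · J · P⁻¹ where J is a Jordan canonical form, so e^{tM} = P · e^{tJ} · P⁻¹, and e^{tJ} can be computed block-by-block.

M has Jordan form
J =
  [-4,  1,  0]
  [ 0, -4,  1]
  [ 0,  0, -4]
(up to reordering of blocks).

Per-block formulas:
  For a 3×3 Jordan block J_3(-4): exp(t · J_3(-4)) = e^(-4t)·(I + t·N + (t^2/2)·N^2), where N is the 3×3 nilpotent shift.

After assembling e^{tJ} and conjugating by P, we get:

e^{tM} =
  [t^2*exp(-4*t)/2 - t*exp(-4*t) + exp(-4*t), t*exp(-4*t), t^2*exp(-4*t)/2]
  [t^2*exp(-4*t)/2, t*exp(-4*t) + exp(-4*t), t^2*exp(-4*t)/2 + t*exp(-4*t)]
  [-t^2*exp(-4*t)/2 + t*exp(-4*t), -t*exp(-4*t), -t^2*exp(-4*t)/2 + exp(-4*t)]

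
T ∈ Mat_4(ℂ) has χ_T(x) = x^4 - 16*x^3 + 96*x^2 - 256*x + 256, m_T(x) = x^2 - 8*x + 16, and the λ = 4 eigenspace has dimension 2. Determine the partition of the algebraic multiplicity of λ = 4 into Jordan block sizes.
Block sizes for λ = 4: [2, 2]

Step 1 — from the characteristic polynomial, algebraic multiplicity of λ = 4 is 4. From dim ker(T − (4)·I) = 2, there are exactly 2 Jordan blocks for λ = 4.
Step 2 — from the minimal polynomial, the factor (x − 4)^2 tells us the largest block for λ = 4 has size 2.
Step 3 — with total size 4, 2 blocks, and largest block 2, the block sizes (in nonincreasing order) are [2, 2].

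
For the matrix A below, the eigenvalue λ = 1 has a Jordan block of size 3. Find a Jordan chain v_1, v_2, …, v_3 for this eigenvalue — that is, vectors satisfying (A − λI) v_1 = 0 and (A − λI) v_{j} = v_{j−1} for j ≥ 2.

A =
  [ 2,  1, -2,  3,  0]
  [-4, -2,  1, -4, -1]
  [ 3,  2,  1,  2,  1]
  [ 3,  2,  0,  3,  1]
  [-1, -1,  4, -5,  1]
A Jordan chain for λ = 1 of length 3:
v_1 = (-1, 1, 0, 0, 1)ᵀ
v_2 = (-2, 1, 0, 0, 4)ᵀ
v_3 = (0, 0, 1, 0, 0)ᵀ

Let N = A − (1)·I. We want v_3 with N^3 v_3 = 0 but N^2 v_3 ≠ 0; then v_{j-1} := N · v_j for j = 3, …, 2.

Pick v_3 = (0, 0, 1, 0, 0)ᵀ.
Then v_2 = N · v_3 = (-2, 1, 0, 0, 4)ᵀ.
Then v_1 = N · v_2 = (-1, 1, 0, 0, 1)ᵀ.

Sanity check: (A − (1)·I) v_1 = (0, 0, 0, 0, 0)ᵀ = 0. ✓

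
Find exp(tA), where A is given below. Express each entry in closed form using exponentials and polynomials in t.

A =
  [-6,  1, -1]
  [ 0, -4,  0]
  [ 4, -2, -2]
e^{tA} =
  [-2*t*exp(-4*t) + exp(-4*t), t*exp(-4*t), -t*exp(-4*t)]
  [0, exp(-4*t), 0]
  [4*t*exp(-4*t), -2*t*exp(-4*t), 2*t*exp(-4*t) + exp(-4*t)]

Strategy: write A = P · J · P⁻¹ where J is a Jordan canonical form, so e^{tA} = P · e^{tJ} · P⁻¹, and e^{tJ} can be computed block-by-block.

A has Jordan form
J =
  [-4,  1,  0]
  [ 0, -4,  0]
  [ 0,  0, -4]
(up to reordering of blocks).

Per-block formulas:
  For a 2×2 Jordan block J_2(-4): exp(t · J_2(-4)) = e^(-4t)·(I + t·N), where N is the 2×2 nilpotent shift.
  For a 1×1 block at λ = -4: exp(t · [-4]) = [e^(-4t)].

After assembling e^{tJ} and conjugating by P, we get:

e^{tA} =
  [-2*t*exp(-4*t) + exp(-4*t), t*exp(-4*t), -t*exp(-4*t)]
  [0, exp(-4*t), 0]
  [4*t*exp(-4*t), -2*t*exp(-4*t), 2*t*exp(-4*t) + exp(-4*t)]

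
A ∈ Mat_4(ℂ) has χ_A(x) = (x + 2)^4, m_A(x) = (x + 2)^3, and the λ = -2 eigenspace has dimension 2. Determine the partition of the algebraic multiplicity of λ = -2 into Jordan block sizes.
Block sizes for λ = -2: [3, 1]

Step 1 — from the characteristic polynomial, algebraic multiplicity of λ = -2 is 4. From dim ker(A − (-2)·I) = 2, there are exactly 2 Jordan blocks for λ = -2.
Step 2 — from the minimal polynomial, the factor (x + 2)^3 tells us the largest block for λ = -2 has size 3.
Step 3 — with total size 4, 2 blocks, and largest block 3, the block sizes (in nonincreasing order) are [3, 1].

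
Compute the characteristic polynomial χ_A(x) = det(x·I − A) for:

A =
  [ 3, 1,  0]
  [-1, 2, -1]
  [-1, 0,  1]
x^3 - 6*x^2 + 12*x - 8

Expanding det(x·I − A) (e.g. by cofactor expansion or by noting that A is similar to its Jordan form J, which has the same characteristic polynomial as A) gives
  χ_A(x) = x^3 - 6*x^2 + 12*x - 8
which factors as (x - 2)^3. The eigenvalues (with algebraic multiplicities) are λ = 2 with multiplicity 3.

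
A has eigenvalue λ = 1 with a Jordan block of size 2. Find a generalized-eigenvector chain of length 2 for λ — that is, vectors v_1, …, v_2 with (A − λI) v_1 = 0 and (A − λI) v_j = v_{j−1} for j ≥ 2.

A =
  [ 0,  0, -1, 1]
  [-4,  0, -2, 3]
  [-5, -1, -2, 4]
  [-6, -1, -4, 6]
A Jordan chain for λ = 1 of length 2:
v_1 = (-1, -4, -5, -6)ᵀ
v_2 = (1, 0, 0, 0)ᵀ

Let N = A − (1)·I. We want v_2 with N^2 v_2 = 0 but N^1 v_2 ≠ 0; then v_{j-1} := N · v_j for j = 2, …, 2.

Pick v_2 = (1, 0, 0, 0)ᵀ.
Then v_1 = N · v_2 = (-1, -4, -5, -6)ᵀ.

Sanity check: (A − (1)·I) v_1 = (0, 0, 0, 0)ᵀ = 0. ✓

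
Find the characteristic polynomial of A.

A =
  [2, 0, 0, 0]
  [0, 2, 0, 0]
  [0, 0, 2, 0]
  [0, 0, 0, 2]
x^4 - 8*x^3 + 24*x^2 - 32*x + 16

Expanding det(x·I − A) (e.g. by cofactor expansion or by noting that A is similar to its Jordan form J, which has the same characteristic polynomial as A) gives
  χ_A(x) = x^4 - 8*x^3 + 24*x^2 - 32*x + 16
which factors as (x - 2)^4. The eigenvalues (with algebraic multiplicities) are λ = 2 with multiplicity 4.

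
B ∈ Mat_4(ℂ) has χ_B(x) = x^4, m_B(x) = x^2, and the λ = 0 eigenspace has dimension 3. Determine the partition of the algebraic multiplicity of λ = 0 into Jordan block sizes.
Block sizes for λ = 0: [2, 1, 1]

Step 1 — from the characteristic polynomial, algebraic multiplicity of λ = 0 is 4. From dim ker(B − (0)·I) = 3, there are exactly 3 Jordan blocks for λ = 0.
Step 2 — from the minimal polynomial, the factor (x − 0)^2 tells us the largest block for λ = 0 has size 2.
Step 3 — with total size 4, 3 blocks, and largest block 2, the block sizes (in nonincreasing order) are [2, 1, 1].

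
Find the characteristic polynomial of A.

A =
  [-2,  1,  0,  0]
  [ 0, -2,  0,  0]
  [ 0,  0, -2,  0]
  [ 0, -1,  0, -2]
x^4 + 8*x^3 + 24*x^2 + 32*x + 16

Expanding det(x·I − A) (e.g. by cofactor expansion or by noting that A is similar to its Jordan form J, which has the same characteristic polynomial as A) gives
  χ_A(x) = x^4 + 8*x^3 + 24*x^2 + 32*x + 16
which factors as (x + 2)^4. The eigenvalues (with algebraic multiplicities) are λ = -2 with multiplicity 4.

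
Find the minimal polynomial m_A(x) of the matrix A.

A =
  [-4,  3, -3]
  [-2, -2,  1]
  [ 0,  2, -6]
x^3 + 12*x^2 + 48*x + 64

The characteristic polynomial is χ_A(x) = (x + 4)^3, so the eigenvalues are known. The minimal polynomial is
  m_A(x) = Π_λ (x − λ)^{k_λ}
where k_λ is the size of the *largest* Jordan block for λ (equivalently, the smallest k with (A − λI)^k v = 0 for every generalised eigenvector v of λ).

  λ = -4: largest Jordan block has size 3, contributing (x + 4)^3

So m_A(x) = (x + 4)^3 = x^3 + 12*x^2 + 48*x + 64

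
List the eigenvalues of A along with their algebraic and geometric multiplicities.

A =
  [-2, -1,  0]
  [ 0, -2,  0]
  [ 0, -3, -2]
λ = -2: alg = 3, geom = 2

Step 1 — factor the characteristic polynomial to read off the algebraic multiplicities:
  χ_A(x) = (x + 2)^3

Step 2 — compute geometric multiplicities via the rank-nullity identity g(λ) = n − rank(A − λI):
  rank(A − (-2)·I) = 1, so dim ker(A − (-2)·I) = n − 1 = 2

Summary:
  λ = -2: algebraic multiplicity = 3, geometric multiplicity = 2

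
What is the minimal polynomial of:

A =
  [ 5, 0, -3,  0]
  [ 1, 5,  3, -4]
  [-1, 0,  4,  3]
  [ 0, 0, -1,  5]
x^4 - 19*x^3 + 135*x^2 - 425*x + 500

The characteristic polynomial is χ_A(x) = (x - 5)^3*(x - 4), so the eigenvalues are known. The minimal polynomial is
  m_A(x) = Π_λ (x − λ)^{k_λ}
where k_λ is the size of the *largest* Jordan block for λ (equivalently, the smallest k with (A − λI)^k v = 0 for every generalised eigenvector v of λ).

  λ = 4: largest Jordan block has size 1, contributing (x − 4)
  λ = 5: largest Jordan block has size 3, contributing (x − 5)^3

So m_A(x) = (x - 5)^3*(x - 4) = x^4 - 19*x^3 + 135*x^2 - 425*x + 500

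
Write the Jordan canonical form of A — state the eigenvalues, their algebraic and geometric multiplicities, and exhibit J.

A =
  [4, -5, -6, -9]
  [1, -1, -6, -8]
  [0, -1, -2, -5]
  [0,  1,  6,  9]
J_3(2) ⊕ J_1(4)

The characteristic polynomial is
  det(x·I − A) = x^4 - 10*x^3 + 36*x^2 - 56*x + 32 = (x - 4)*(x - 2)^3

Eigenvalues and multiplicities (the geometric multiplicity of λ is n − rank(A − λI), which equals the number of Jordan blocks for λ):
  λ = 2: algebraic multiplicity = 3, geometric multiplicity = 1
  λ = 4: algebraic multiplicity = 1, geometric multiplicity = 1

Determining the block sizes for each eigenvalue:
  λ = 2: one block (gm = 1), so the single block has size am = 3 → block sizes [3]
  λ = 4: one block (gm = 1), so the single block has size am = 1 → block sizes [1]

Assembling the blocks gives a Jordan form
J =
  [2, 1, 0, 0]
  [0, 2, 1, 0]
  [0, 0, 2, 0]
  [0, 0, 0, 4]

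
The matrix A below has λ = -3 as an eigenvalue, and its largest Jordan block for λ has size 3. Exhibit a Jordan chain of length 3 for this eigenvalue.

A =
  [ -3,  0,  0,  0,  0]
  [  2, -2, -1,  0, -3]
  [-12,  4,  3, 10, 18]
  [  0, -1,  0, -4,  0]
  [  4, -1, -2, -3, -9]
A Jordan chain for λ = -3 of length 3:
v_1 = (0, 2, 8, -2, -2)ᵀ
v_2 = (0, 2, -12, 0, 4)ᵀ
v_3 = (1, 0, 0, 0, 0)ᵀ

Let N = A − (-3)·I. We want v_3 with N^3 v_3 = 0 but N^2 v_3 ≠ 0; then v_{j-1} := N · v_j for j = 3, …, 2.

Pick v_3 = (1, 0, 0, 0, 0)ᵀ.
Then v_2 = N · v_3 = (0, 2, -12, 0, 4)ᵀ.
Then v_1 = N · v_2 = (0, 2, 8, -2, -2)ᵀ.

Sanity check: (A − (-3)·I) v_1 = (0, 0, 0, 0, 0)ᵀ = 0. ✓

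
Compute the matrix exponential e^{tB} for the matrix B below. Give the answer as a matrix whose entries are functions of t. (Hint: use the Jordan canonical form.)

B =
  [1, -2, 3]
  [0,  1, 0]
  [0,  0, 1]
e^{tB} =
  [exp(t), -2*t*exp(t), 3*t*exp(t)]
  [0, exp(t), 0]
  [0, 0, exp(t)]

Strategy: write B = P · J · P⁻¹ where J is a Jordan canonical form, so e^{tB} = P · e^{tJ} · P⁻¹, and e^{tJ} can be computed block-by-block.

B has Jordan form
J =
  [1, 1, 0]
  [0, 1, 0]
  [0, 0, 1]
(up to reordering of blocks).

Per-block formulas:
  For a 2×2 Jordan block J_2(1): exp(t · J_2(1)) = e^(1t)·(I + t·N), where N is the 2×2 nilpotent shift.
  For a 1×1 block at λ = 1: exp(t · [1]) = [e^(1t)].

After assembling e^{tJ} and conjugating by P, we get:

e^{tB} =
  [exp(t), -2*t*exp(t), 3*t*exp(t)]
  [0, exp(t), 0]
  [0, 0, exp(t)]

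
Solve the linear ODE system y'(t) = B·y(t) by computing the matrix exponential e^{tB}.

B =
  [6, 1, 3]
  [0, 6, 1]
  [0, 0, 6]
e^{tB} =
  [exp(6*t), t*exp(6*t), t^2*exp(6*t)/2 + 3*t*exp(6*t)]
  [0, exp(6*t), t*exp(6*t)]
  [0, 0, exp(6*t)]

Strategy: write B = P · J · P⁻¹ where J is a Jordan canonical form, so e^{tB} = P · e^{tJ} · P⁻¹, and e^{tJ} can be computed block-by-block.

B has Jordan form
J =
  [6, 1, 0]
  [0, 6, 1]
  [0, 0, 6]
(up to reordering of blocks).

Per-block formulas:
  For a 3×3 Jordan block J_3(6): exp(t · J_3(6)) = e^(6t)·(I + t·N + (t^2/2)·N^2), where N is the 3×3 nilpotent shift.

After assembling e^{tJ} and conjugating by P, we get:

e^{tB} =
  [exp(6*t), t*exp(6*t), t^2*exp(6*t)/2 + 3*t*exp(6*t)]
  [0, exp(6*t), t*exp(6*t)]
  [0, 0, exp(6*t)]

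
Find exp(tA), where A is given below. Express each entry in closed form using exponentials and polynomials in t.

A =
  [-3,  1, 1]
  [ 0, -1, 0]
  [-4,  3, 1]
e^{tA} =
  [-2*t*exp(-t) + exp(-t), t^2*exp(-t)/2 + t*exp(-t), t*exp(-t)]
  [0, exp(-t), 0]
  [-4*t*exp(-t), t^2*exp(-t) + 3*t*exp(-t), 2*t*exp(-t) + exp(-t)]

Strategy: write A = P · J · P⁻¹ where J is a Jordan canonical form, so e^{tA} = P · e^{tJ} · P⁻¹, and e^{tJ} can be computed block-by-block.

A has Jordan form
J =
  [-1,  1,  0]
  [ 0, -1,  1]
  [ 0,  0, -1]
(up to reordering of blocks).

Per-block formulas:
  For a 3×3 Jordan block J_3(-1): exp(t · J_3(-1)) = e^(-1t)·(I + t·N + (t^2/2)·N^2), where N is the 3×3 nilpotent shift.

After assembling e^{tJ} and conjugating by P, we get:

e^{tA} =
  [-2*t*exp(-t) + exp(-t), t^2*exp(-t)/2 + t*exp(-t), t*exp(-t)]
  [0, exp(-t), 0]
  [-4*t*exp(-t), t^2*exp(-t) + 3*t*exp(-t), 2*t*exp(-t) + exp(-t)]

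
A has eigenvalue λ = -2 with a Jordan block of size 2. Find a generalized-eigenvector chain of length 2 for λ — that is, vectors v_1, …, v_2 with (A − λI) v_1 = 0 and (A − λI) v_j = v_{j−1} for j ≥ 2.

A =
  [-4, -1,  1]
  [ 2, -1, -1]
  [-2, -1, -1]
A Jordan chain for λ = -2 of length 2:
v_1 = (-2, 2, -2)ᵀ
v_2 = (1, 0, 0)ᵀ

Let N = A − (-2)·I. We want v_2 with N^2 v_2 = 0 but N^1 v_2 ≠ 0; then v_{j-1} := N · v_j for j = 2, …, 2.

Pick v_2 = (1, 0, 0)ᵀ.
Then v_1 = N · v_2 = (-2, 2, -2)ᵀ.

Sanity check: (A − (-2)·I) v_1 = (0, 0, 0)ᵀ = 0. ✓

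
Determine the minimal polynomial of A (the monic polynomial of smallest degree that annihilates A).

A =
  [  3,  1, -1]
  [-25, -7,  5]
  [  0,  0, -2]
x^2 + 4*x + 4

The characteristic polynomial is χ_A(x) = (x + 2)^3, so the eigenvalues are known. The minimal polynomial is
  m_A(x) = Π_λ (x − λ)^{k_λ}
where k_λ is the size of the *largest* Jordan block for λ (equivalently, the smallest k with (A − λI)^k v = 0 for every generalised eigenvector v of λ).

  λ = -2: largest Jordan block has size 2, contributing (x + 2)^2

So m_A(x) = (x + 2)^2 = x^2 + 4*x + 4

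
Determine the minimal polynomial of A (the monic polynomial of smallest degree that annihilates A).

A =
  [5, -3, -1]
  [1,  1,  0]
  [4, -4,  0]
x^3 - 6*x^2 + 12*x - 8

The characteristic polynomial is χ_A(x) = (x - 2)^3, so the eigenvalues are known. The minimal polynomial is
  m_A(x) = Π_λ (x − λ)^{k_λ}
where k_λ is the size of the *largest* Jordan block for λ (equivalently, the smallest k with (A − λI)^k v = 0 for every generalised eigenvector v of λ).

  λ = 2: largest Jordan block has size 3, contributing (x − 2)^3

So m_A(x) = (x - 2)^3 = x^3 - 6*x^2 + 12*x - 8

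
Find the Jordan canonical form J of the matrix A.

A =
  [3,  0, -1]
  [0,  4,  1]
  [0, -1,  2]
J_3(3)

The characteristic polynomial is
  det(x·I − A) = x^3 - 9*x^2 + 27*x - 27 = (x - 3)^3

Eigenvalues and multiplicities (the geometric multiplicity of λ is n − rank(A − λI), which equals the number of Jordan blocks for λ):
  λ = 3: algebraic multiplicity = 3, geometric multiplicity = 1

Determining the block sizes for each eigenvalue:
  λ = 3: one block (gm = 1), so the single block has size am = 3 → block sizes [3]

Assembling the blocks gives a Jordan form
J =
  [3, 1, 0]
  [0, 3, 1]
  [0, 0, 3]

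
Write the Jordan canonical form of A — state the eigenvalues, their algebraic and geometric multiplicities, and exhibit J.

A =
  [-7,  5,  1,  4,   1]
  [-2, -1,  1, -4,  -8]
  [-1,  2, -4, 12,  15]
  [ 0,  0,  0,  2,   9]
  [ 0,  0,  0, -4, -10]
J_3(-4) ⊕ J_2(-4)

The characteristic polynomial is
  det(x·I − A) = x^5 + 20*x^4 + 160*x^3 + 640*x^2 + 1280*x + 1024 = (x + 4)^5

Eigenvalues and multiplicities (the geometric multiplicity of λ is n − rank(A − λI), which equals the number of Jordan blocks for λ):
  λ = -4: algebraic multiplicity = 5, geometric multiplicity = 2

Determining the block sizes for each eigenvalue:
  λ = -4: with am = 5 and gm = 2, the partition is not yet determined (e.g. several partitions of 5 into 2 parts exist). Let N = A − (-4)·I. Computing rank(N^1) = 3, rank(N^2) = 1, rank(N^3) = 0; the number of blocks of size ≥ j is rank(N^{j−1}) − rank(N^j), giving [2, 2, 1]. So we have 1 block(s) of size 3, 1 block(s) of size 2 → block sizes [3, 2]

Assembling the blocks gives a Jordan form
J =
  [-4,  1,  0,  0,  0]
  [ 0, -4,  1,  0,  0]
  [ 0,  0, -4,  0,  0]
  [ 0,  0,  0, -4,  1]
  [ 0,  0,  0,  0, -4]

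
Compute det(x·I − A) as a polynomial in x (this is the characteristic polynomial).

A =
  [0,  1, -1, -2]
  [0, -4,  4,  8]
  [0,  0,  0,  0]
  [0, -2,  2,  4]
x^4

Expanding det(x·I − A) (e.g. by cofactor expansion or by noting that A is similar to its Jordan form J, which has the same characteristic polynomial as A) gives
  χ_A(x) = x^4
which factors as x^4. The eigenvalues (with algebraic multiplicities) are λ = 0 with multiplicity 4.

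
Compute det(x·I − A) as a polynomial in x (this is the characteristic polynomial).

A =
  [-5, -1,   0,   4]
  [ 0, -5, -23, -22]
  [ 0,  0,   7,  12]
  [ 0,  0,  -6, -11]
x^4 + 14*x^3 + 60*x^2 + 50*x - 125

Expanding det(x·I − A) (e.g. by cofactor expansion or by noting that A is similar to its Jordan form J, which has the same characteristic polynomial as A) gives
  χ_A(x) = x^4 + 14*x^3 + 60*x^2 + 50*x - 125
which factors as (x - 1)*(x + 5)^3. The eigenvalues (with algebraic multiplicities) are λ = -5 with multiplicity 3, λ = 1 with multiplicity 1.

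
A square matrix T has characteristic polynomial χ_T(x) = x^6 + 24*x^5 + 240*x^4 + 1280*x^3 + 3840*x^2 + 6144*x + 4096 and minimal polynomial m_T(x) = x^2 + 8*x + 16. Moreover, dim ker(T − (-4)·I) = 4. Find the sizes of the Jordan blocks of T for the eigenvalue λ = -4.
Block sizes for λ = -4: [2, 2, 1, 1]

Step 1 — from the characteristic polynomial, algebraic multiplicity of λ = -4 is 6. From dim ker(T − (-4)·I) = 4, there are exactly 4 Jordan blocks for λ = -4.
Step 2 — from the minimal polynomial, the factor (x + 4)^2 tells us the largest block for λ = -4 has size 2.
Step 3 — with total size 6, 4 blocks, and largest block 2, the block sizes (in nonincreasing order) are [2, 2, 1, 1].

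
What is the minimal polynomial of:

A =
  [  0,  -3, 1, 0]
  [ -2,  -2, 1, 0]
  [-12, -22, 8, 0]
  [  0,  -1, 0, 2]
x^3 - 6*x^2 + 12*x - 8

The characteristic polynomial is χ_A(x) = (x - 2)^4, so the eigenvalues are known. The minimal polynomial is
  m_A(x) = Π_λ (x − λ)^{k_λ}
where k_λ is the size of the *largest* Jordan block for λ (equivalently, the smallest k with (A − λI)^k v = 0 for every generalised eigenvector v of λ).

  λ = 2: largest Jordan block has size 3, contributing (x − 2)^3

So m_A(x) = (x - 2)^3 = x^3 - 6*x^2 + 12*x - 8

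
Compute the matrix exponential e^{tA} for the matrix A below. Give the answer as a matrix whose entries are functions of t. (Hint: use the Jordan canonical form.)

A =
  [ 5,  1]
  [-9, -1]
e^{tA} =
  [3*t*exp(2*t) + exp(2*t), t*exp(2*t)]
  [-9*t*exp(2*t), -3*t*exp(2*t) + exp(2*t)]

Strategy: write A = P · J · P⁻¹ where J is a Jordan canonical form, so e^{tA} = P · e^{tJ} · P⁻¹, and e^{tJ} can be computed block-by-block.

A has Jordan form
J =
  [2, 1]
  [0, 2]
(up to reordering of blocks).

Per-block formulas:
  For a 2×2 Jordan block J_2(2): exp(t · J_2(2)) = e^(2t)·(I + t·N), where N is the 2×2 nilpotent shift.

After assembling e^{tJ} and conjugating by P, we get:

e^{tA} =
  [3*t*exp(2*t) + exp(2*t), t*exp(2*t)]
  [-9*t*exp(2*t), -3*t*exp(2*t) + exp(2*t)]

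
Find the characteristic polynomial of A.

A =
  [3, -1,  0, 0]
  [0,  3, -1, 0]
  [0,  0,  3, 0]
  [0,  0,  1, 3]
x^4 - 12*x^3 + 54*x^2 - 108*x + 81

Expanding det(x·I − A) (e.g. by cofactor expansion or by noting that A is similar to its Jordan form J, which has the same characteristic polynomial as A) gives
  χ_A(x) = x^4 - 12*x^3 + 54*x^2 - 108*x + 81
which factors as (x - 3)^4. The eigenvalues (with algebraic multiplicities) are λ = 3 with multiplicity 4.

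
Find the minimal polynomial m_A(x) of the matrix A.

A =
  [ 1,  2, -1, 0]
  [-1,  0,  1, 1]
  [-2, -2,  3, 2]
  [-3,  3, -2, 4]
x^4 - 8*x^3 + 22*x^2 - 24*x + 9

The characteristic polynomial is χ_A(x) = (x - 3)^2*(x - 1)^2, so the eigenvalues are known. The minimal polynomial is
  m_A(x) = Π_λ (x − λ)^{k_λ}
where k_λ is the size of the *largest* Jordan block for λ (equivalently, the smallest k with (A − λI)^k v = 0 for every generalised eigenvector v of λ).

  λ = 1: largest Jordan block has size 2, contributing (x − 1)^2
  λ = 3: largest Jordan block has size 2, contributing (x − 3)^2

So m_A(x) = (x - 3)^2*(x - 1)^2 = x^4 - 8*x^3 + 22*x^2 - 24*x + 9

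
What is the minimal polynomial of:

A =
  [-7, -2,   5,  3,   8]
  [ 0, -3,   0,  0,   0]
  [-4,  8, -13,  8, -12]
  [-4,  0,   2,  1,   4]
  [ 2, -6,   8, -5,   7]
x^2 + 6*x + 9

The characteristic polynomial is χ_A(x) = (x + 3)^5, so the eigenvalues are known. The minimal polynomial is
  m_A(x) = Π_λ (x − λ)^{k_λ}
where k_λ is the size of the *largest* Jordan block for λ (equivalently, the smallest k with (A − λI)^k v = 0 for every generalised eigenvector v of λ).

  λ = -3: largest Jordan block has size 2, contributing (x + 3)^2

So m_A(x) = (x + 3)^2 = x^2 + 6*x + 9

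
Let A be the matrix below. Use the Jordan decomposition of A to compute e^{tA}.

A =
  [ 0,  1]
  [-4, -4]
e^{tA} =
  [2*t*exp(-2*t) + exp(-2*t), t*exp(-2*t)]
  [-4*t*exp(-2*t), -2*t*exp(-2*t) + exp(-2*t)]

Strategy: write A = P · J · P⁻¹ where J is a Jordan canonical form, so e^{tA} = P · e^{tJ} · P⁻¹, and e^{tJ} can be computed block-by-block.

A has Jordan form
J =
  [-2,  1]
  [ 0, -2]
(up to reordering of blocks).

Per-block formulas:
  For a 2×2 Jordan block J_2(-2): exp(t · J_2(-2)) = e^(-2t)·(I + t·N), where N is the 2×2 nilpotent shift.

After assembling e^{tJ} and conjugating by P, we get:

e^{tA} =
  [2*t*exp(-2*t) + exp(-2*t), t*exp(-2*t)]
  [-4*t*exp(-2*t), -2*t*exp(-2*t) + exp(-2*t)]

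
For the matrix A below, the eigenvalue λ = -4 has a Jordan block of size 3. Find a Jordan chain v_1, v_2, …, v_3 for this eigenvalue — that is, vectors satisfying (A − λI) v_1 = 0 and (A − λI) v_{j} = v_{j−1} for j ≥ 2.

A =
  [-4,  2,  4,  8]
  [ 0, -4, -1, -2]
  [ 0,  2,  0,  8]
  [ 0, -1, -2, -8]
A Jordan chain for λ = -4 of length 3:
v_1 = (-2, 0, -2, 1)ᵀ
v_2 = (4, -1, 4, -2)ᵀ
v_3 = (0, 0, 1, 0)ᵀ

Let N = A − (-4)·I. We want v_3 with N^3 v_3 = 0 but N^2 v_3 ≠ 0; then v_{j-1} := N · v_j for j = 3, …, 2.

Pick v_3 = (0, 0, 1, 0)ᵀ.
Then v_2 = N · v_3 = (4, -1, 4, -2)ᵀ.
Then v_1 = N · v_2 = (-2, 0, -2, 1)ᵀ.

Sanity check: (A − (-4)·I) v_1 = (0, 0, 0, 0)ᵀ = 0. ✓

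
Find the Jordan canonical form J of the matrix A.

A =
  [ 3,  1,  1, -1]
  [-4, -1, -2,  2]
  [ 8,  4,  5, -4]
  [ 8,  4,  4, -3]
J_2(1) ⊕ J_1(1) ⊕ J_1(1)

The characteristic polynomial is
  det(x·I − A) = x^4 - 4*x^3 + 6*x^2 - 4*x + 1 = (x - 1)^4

Eigenvalues and multiplicities (the geometric multiplicity of λ is n − rank(A − λI), which equals the number of Jordan blocks for λ):
  λ = 1: algebraic multiplicity = 4, geometric multiplicity = 3

Determining the block sizes for each eigenvalue:
  λ = 1: 3 blocks summing to 4 forces exactly one block of size 2 and the rest size 1 → block sizes [2, 1, 1]

Assembling the blocks gives a Jordan form
J =
  [1, 1, 0, 0]
  [0, 1, 0, 0]
  [0, 0, 1, 0]
  [0, 0, 0, 1]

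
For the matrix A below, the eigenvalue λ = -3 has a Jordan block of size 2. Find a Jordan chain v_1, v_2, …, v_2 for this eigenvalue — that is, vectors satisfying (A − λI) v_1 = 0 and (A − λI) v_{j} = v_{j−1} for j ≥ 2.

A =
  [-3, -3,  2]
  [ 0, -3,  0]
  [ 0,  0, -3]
A Jordan chain for λ = -3 of length 2:
v_1 = (-3, 0, 0)ᵀ
v_2 = (0, 1, 0)ᵀ

Let N = A − (-3)·I. We want v_2 with N^2 v_2 = 0 but N^1 v_2 ≠ 0; then v_{j-1} := N · v_j for j = 2, …, 2.

Pick v_2 = (0, 1, 0)ᵀ.
Then v_1 = N · v_2 = (-3, 0, 0)ᵀ.

Sanity check: (A − (-3)·I) v_1 = (0, 0, 0)ᵀ = 0. ✓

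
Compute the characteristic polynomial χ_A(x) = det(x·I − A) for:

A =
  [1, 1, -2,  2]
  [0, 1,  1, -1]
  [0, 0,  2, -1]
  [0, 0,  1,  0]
x^4 - 4*x^3 + 6*x^2 - 4*x + 1

Expanding det(x·I − A) (e.g. by cofactor expansion or by noting that A is similar to its Jordan form J, which has the same characteristic polynomial as A) gives
  χ_A(x) = x^4 - 4*x^3 + 6*x^2 - 4*x + 1
which factors as (x - 1)^4. The eigenvalues (with algebraic multiplicities) are λ = 1 with multiplicity 4.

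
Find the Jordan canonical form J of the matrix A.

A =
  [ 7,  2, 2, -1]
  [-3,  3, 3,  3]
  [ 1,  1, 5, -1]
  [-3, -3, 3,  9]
J_3(6) ⊕ J_1(6)

The characteristic polynomial is
  det(x·I − A) = x^4 - 24*x^3 + 216*x^2 - 864*x + 1296 = (x - 6)^4

Eigenvalues and multiplicities (the geometric multiplicity of λ is n − rank(A − λI), which equals the number of Jordan blocks for λ):
  λ = 6: algebraic multiplicity = 4, geometric multiplicity = 2

Determining the block sizes for each eigenvalue:
  λ = 6: with am = 4 and gm = 2, the partition is not yet determined (e.g. several partitions of 4 into 2 parts exist). Let N = A − (6)·I. Computing rank(N^1) = 2, rank(N^2) = 1, rank(N^3) = 0; the number of blocks of size ≥ j is rank(N^{j−1}) − rank(N^j), giving [2, 1, 1]. So we have 1 block(s) of size 3, 1 block(s) of size 1 → block sizes [3, 1]

Assembling the blocks gives a Jordan form
J =
  [6, 1, 0, 0]
  [0, 6, 1, 0]
  [0, 0, 6, 0]
  [0, 0, 0, 6]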